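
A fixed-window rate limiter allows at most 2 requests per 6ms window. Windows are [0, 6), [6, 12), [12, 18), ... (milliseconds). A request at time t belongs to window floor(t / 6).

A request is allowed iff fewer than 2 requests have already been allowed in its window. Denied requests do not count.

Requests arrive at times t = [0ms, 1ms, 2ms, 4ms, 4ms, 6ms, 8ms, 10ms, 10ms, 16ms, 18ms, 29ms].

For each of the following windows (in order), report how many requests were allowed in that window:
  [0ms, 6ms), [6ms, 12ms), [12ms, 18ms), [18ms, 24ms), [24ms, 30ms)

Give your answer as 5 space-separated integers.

Processing requests:
  req#1 t=0ms (window 0): ALLOW
  req#2 t=1ms (window 0): ALLOW
  req#3 t=2ms (window 0): DENY
  req#4 t=4ms (window 0): DENY
  req#5 t=4ms (window 0): DENY
  req#6 t=6ms (window 1): ALLOW
  req#7 t=8ms (window 1): ALLOW
  req#8 t=10ms (window 1): DENY
  req#9 t=10ms (window 1): DENY
  req#10 t=16ms (window 2): ALLOW
  req#11 t=18ms (window 3): ALLOW
  req#12 t=29ms (window 4): ALLOW

Allowed counts by window: 2 2 1 1 1

Answer: 2 2 1 1 1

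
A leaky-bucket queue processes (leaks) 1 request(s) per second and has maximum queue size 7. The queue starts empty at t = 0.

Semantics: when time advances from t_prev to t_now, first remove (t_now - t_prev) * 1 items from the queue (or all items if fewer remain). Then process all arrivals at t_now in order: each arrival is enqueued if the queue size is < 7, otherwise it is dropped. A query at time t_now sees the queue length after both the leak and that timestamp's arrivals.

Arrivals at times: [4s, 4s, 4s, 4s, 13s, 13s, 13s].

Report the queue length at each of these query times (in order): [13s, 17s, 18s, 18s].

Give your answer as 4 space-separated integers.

Queue lengths at query times:
  query t=13s: backlog = 3
  query t=17s: backlog = 0
  query t=18s: backlog = 0
  query t=18s: backlog = 0

Answer: 3 0 0 0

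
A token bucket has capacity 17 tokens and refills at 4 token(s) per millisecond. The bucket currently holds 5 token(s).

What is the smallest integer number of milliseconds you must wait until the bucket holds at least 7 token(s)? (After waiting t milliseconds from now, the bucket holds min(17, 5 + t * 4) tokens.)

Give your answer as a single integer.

Answer: 1

Derivation:
Need 5 + t * 4 >= 7, so t >= 2/4.
Smallest integer t = ceil(2/4) = 1.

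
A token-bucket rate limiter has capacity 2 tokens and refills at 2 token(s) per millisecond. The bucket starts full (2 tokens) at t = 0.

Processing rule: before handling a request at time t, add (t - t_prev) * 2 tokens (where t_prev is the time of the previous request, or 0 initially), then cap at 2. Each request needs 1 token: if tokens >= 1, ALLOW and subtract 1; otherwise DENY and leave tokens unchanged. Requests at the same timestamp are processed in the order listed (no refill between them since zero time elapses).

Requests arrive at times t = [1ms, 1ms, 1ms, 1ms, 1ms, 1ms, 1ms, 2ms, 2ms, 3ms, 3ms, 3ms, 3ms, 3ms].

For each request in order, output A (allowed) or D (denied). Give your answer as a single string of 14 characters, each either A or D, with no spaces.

Simulating step by step:
  req#1 t=1ms: ALLOW
  req#2 t=1ms: ALLOW
  req#3 t=1ms: DENY
  req#4 t=1ms: DENY
  req#5 t=1ms: DENY
  req#6 t=1ms: DENY
  req#7 t=1ms: DENY
  req#8 t=2ms: ALLOW
  req#9 t=2ms: ALLOW
  req#10 t=3ms: ALLOW
  req#11 t=3ms: ALLOW
  req#12 t=3ms: DENY
  req#13 t=3ms: DENY
  req#14 t=3ms: DENY

Answer: AADDDDDAAAADDD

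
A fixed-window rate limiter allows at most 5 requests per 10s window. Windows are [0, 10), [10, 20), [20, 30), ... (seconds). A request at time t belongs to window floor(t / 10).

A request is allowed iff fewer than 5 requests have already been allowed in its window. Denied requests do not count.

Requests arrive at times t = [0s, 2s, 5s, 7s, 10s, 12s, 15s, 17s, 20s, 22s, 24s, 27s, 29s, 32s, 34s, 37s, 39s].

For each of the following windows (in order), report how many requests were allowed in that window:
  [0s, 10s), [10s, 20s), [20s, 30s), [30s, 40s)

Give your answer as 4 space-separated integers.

Answer: 4 4 5 4

Derivation:
Processing requests:
  req#1 t=0s (window 0): ALLOW
  req#2 t=2s (window 0): ALLOW
  req#3 t=5s (window 0): ALLOW
  req#4 t=7s (window 0): ALLOW
  req#5 t=10s (window 1): ALLOW
  req#6 t=12s (window 1): ALLOW
  req#7 t=15s (window 1): ALLOW
  req#8 t=17s (window 1): ALLOW
  req#9 t=20s (window 2): ALLOW
  req#10 t=22s (window 2): ALLOW
  req#11 t=24s (window 2): ALLOW
  req#12 t=27s (window 2): ALLOW
  req#13 t=29s (window 2): ALLOW
  req#14 t=32s (window 3): ALLOW
  req#15 t=34s (window 3): ALLOW
  req#16 t=37s (window 3): ALLOW
  req#17 t=39s (window 3): ALLOW

Allowed counts by window: 4 4 5 4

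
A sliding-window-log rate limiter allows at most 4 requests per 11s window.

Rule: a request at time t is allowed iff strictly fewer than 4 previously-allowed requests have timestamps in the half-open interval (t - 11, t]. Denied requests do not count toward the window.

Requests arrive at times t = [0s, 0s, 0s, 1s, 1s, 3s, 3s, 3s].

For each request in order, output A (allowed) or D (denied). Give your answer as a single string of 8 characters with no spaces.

Tracking allowed requests in the window:
  req#1 t=0s: ALLOW
  req#2 t=0s: ALLOW
  req#3 t=0s: ALLOW
  req#4 t=1s: ALLOW
  req#5 t=1s: DENY
  req#6 t=3s: DENY
  req#7 t=3s: DENY
  req#8 t=3s: DENY

Answer: AAAADDDD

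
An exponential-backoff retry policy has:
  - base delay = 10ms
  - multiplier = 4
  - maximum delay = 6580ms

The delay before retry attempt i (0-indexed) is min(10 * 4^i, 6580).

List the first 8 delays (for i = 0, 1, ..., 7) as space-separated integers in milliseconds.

Answer: 10 40 160 640 2560 6580 6580 6580

Derivation:
Computing each delay:
  i=0: min(10*4^0, 6580) = 10
  i=1: min(10*4^1, 6580) = 40
  i=2: min(10*4^2, 6580) = 160
  i=3: min(10*4^3, 6580) = 640
  i=4: min(10*4^4, 6580) = 2560
  i=5: min(10*4^5, 6580) = 6580
  i=6: min(10*4^6, 6580) = 6580
  i=7: min(10*4^7, 6580) = 6580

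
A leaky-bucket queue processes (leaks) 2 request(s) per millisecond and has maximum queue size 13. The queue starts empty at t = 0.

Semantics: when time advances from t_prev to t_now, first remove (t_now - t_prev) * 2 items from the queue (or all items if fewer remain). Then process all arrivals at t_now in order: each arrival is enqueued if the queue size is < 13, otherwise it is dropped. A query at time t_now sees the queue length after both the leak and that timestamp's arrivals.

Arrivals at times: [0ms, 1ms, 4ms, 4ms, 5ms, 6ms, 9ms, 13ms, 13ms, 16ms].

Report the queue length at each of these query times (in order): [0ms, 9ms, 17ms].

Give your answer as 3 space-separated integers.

Queue lengths at query times:
  query t=0ms: backlog = 1
  query t=9ms: backlog = 1
  query t=17ms: backlog = 0

Answer: 1 1 0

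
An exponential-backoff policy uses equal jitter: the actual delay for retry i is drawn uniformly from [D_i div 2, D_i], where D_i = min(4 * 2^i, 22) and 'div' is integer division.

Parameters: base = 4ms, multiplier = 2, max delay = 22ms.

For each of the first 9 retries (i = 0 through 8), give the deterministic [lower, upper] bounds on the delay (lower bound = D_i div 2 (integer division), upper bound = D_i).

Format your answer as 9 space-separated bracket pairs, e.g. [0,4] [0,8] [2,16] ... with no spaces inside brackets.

Computing bounds per retry:
  i=0: D_i=min(4*2^0,22)=4, bounds=[2,4]
  i=1: D_i=min(4*2^1,22)=8, bounds=[4,8]
  i=2: D_i=min(4*2^2,22)=16, bounds=[8,16]
  i=3: D_i=min(4*2^3,22)=22, bounds=[11,22]
  i=4: D_i=min(4*2^4,22)=22, bounds=[11,22]
  i=5: D_i=min(4*2^5,22)=22, bounds=[11,22]
  i=6: D_i=min(4*2^6,22)=22, bounds=[11,22]
  i=7: D_i=min(4*2^7,22)=22, bounds=[11,22]
  i=8: D_i=min(4*2^8,22)=22, bounds=[11,22]

Answer: [2,4] [4,8] [8,16] [11,22] [11,22] [11,22] [11,22] [11,22] [11,22]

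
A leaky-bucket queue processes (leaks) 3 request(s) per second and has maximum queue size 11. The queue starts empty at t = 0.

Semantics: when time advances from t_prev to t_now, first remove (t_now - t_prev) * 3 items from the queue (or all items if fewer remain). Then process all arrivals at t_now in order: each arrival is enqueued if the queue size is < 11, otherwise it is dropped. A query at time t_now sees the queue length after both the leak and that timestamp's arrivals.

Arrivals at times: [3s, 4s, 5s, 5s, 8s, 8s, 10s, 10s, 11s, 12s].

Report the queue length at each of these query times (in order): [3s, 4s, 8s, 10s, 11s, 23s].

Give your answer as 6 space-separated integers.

Answer: 1 1 2 2 1 0

Derivation:
Queue lengths at query times:
  query t=3s: backlog = 1
  query t=4s: backlog = 1
  query t=8s: backlog = 2
  query t=10s: backlog = 2
  query t=11s: backlog = 1
  query t=23s: backlog = 0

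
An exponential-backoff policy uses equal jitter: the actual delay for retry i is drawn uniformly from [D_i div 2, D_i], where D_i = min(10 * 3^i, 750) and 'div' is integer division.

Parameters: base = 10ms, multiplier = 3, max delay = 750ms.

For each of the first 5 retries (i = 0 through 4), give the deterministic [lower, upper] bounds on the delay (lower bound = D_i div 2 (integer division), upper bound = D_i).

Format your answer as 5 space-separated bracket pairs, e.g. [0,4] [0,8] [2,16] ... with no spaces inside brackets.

Computing bounds per retry:
  i=0: D_i=min(10*3^0,750)=10, bounds=[5,10]
  i=1: D_i=min(10*3^1,750)=30, bounds=[15,30]
  i=2: D_i=min(10*3^2,750)=90, bounds=[45,90]
  i=3: D_i=min(10*3^3,750)=270, bounds=[135,270]
  i=4: D_i=min(10*3^4,750)=750, bounds=[375,750]

Answer: [5,10] [15,30] [45,90] [135,270] [375,750]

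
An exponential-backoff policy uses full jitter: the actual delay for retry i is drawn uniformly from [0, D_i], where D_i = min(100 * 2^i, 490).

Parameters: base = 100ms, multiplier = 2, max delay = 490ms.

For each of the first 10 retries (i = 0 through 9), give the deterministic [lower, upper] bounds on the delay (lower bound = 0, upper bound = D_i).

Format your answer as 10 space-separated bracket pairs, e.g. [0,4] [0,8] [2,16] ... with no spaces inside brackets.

Answer: [0,100] [0,200] [0,400] [0,490] [0,490] [0,490] [0,490] [0,490] [0,490] [0,490]

Derivation:
Computing bounds per retry:
  i=0: D_i=min(100*2^0,490)=100, bounds=[0,100]
  i=1: D_i=min(100*2^1,490)=200, bounds=[0,200]
  i=2: D_i=min(100*2^2,490)=400, bounds=[0,400]
  i=3: D_i=min(100*2^3,490)=490, bounds=[0,490]
  i=4: D_i=min(100*2^4,490)=490, bounds=[0,490]
  i=5: D_i=min(100*2^5,490)=490, bounds=[0,490]
  i=6: D_i=min(100*2^6,490)=490, bounds=[0,490]
  i=7: D_i=min(100*2^7,490)=490, bounds=[0,490]
  i=8: D_i=min(100*2^8,490)=490, bounds=[0,490]
  i=9: D_i=min(100*2^9,490)=490, bounds=[0,490]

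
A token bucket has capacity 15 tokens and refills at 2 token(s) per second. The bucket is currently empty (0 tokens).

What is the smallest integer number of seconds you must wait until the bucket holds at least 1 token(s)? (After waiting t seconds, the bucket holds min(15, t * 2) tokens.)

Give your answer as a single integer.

Need t * 2 >= 1, so t >= 1/2.
Smallest integer t = ceil(1/2) = 1.

Answer: 1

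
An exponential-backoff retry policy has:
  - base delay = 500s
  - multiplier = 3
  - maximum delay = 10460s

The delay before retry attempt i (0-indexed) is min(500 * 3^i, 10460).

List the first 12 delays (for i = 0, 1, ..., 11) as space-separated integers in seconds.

Answer: 500 1500 4500 10460 10460 10460 10460 10460 10460 10460 10460 10460

Derivation:
Computing each delay:
  i=0: min(500*3^0, 10460) = 500
  i=1: min(500*3^1, 10460) = 1500
  i=2: min(500*3^2, 10460) = 4500
  i=3: min(500*3^3, 10460) = 10460
  i=4: min(500*3^4, 10460) = 10460
  i=5: min(500*3^5, 10460) = 10460
  i=6: min(500*3^6, 10460) = 10460
  i=7: min(500*3^7, 10460) = 10460
  i=8: min(500*3^8, 10460) = 10460
  i=9: min(500*3^9, 10460) = 10460
  i=10: min(500*3^10, 10460) = 10460
  i=11: min(500*3^11, 10460) = 10460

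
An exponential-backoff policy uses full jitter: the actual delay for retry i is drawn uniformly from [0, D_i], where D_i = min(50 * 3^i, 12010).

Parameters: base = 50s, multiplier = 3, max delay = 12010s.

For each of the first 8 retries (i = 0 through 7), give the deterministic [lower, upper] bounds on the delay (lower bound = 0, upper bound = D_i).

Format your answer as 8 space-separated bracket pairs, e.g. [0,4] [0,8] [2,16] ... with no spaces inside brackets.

Computing bounds per retry:
  i=0: D_i=min(50*3^0,12010)=50, bounds=[0,50]
  i=1: D_i=min(50*3^1,12010)=150, bounds=[0,150]
  i=2: D_i=min(50*3^2,12010)=450, bounds=[0,450]
  i=3: D_i=min(50*3^3,12010)=1350, bounds=[0,1350]
  i=4: D_i=min(50*3^4,12010)=4050, bounds=[0,4050]
  i=5: D_i=min(50*3^5,12010)=12010, bounds=[0,12010]
  i=6: D_i=min(50*3^6,12010)=12010, bounds=[0,12010]
  i=7: D_i=min(50*3^7,12010)=12010, bounds=[0,12010]

Answer: [0,50] [0,150] [0,450] [0,1350] [0,4050] [0,12010] [0,12010] [0,12010]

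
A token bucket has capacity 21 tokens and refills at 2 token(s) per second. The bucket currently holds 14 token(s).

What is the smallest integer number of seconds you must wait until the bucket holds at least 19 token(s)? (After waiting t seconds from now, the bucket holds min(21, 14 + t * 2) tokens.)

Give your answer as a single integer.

Answer: 3

Derivation:
Need 14 + t * 2 >= 19, so t >= 5/2.
Smallest integer t = ceil(5/2) = 3.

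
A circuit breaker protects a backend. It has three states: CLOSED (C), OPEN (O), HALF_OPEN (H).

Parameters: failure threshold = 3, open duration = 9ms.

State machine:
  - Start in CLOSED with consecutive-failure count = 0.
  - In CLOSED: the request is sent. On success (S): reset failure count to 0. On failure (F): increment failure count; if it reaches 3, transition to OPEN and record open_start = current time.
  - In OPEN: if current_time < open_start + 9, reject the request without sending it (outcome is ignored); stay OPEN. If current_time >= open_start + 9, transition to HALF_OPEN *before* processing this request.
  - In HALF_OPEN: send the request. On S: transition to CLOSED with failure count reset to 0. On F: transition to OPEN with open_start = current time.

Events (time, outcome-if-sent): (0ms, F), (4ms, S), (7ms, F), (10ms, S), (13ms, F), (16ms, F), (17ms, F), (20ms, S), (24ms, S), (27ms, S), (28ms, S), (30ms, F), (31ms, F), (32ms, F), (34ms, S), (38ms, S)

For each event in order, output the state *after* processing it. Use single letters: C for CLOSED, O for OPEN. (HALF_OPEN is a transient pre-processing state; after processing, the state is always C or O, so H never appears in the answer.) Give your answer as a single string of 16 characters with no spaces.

State after each event:
  event#1 t=0ms outcome=F: state=CLOSED
  event#2 t=4ms outcome=S: state=CLOSED
  event#3 t=7ms outcome=F: state=CLOSED
  event#4 t=10ms outcome=S: state=CLOSED
  event#5 t=13ms outcome=F: state=CLOSED
  event#6 t=16ms outcome=F: state=CLOSED
  event#7 t=17ms outcome=F: state=OPEN
  event#8 t=20ms outcome=S: state=OPEN
  event#9 t=24ms outcome=S: state=OPEN
  event#10 t=27ms outcome=S: state=CLOSED
  event#11 t=28ms outcome=S: state=CLOSED
  event#12 t=30ms outcome=F: state=CLOSED
  event#13 t=31ms outcome=F: state=CLOSED
  event#14 t=32ms outcome=F: state=OPEN
  event#15 t=34ms outcome=S: state=OPEN
  event#16 t=38ms outcome=S: state=OPEN

Answer: CCCCCCOOOCCCCOOO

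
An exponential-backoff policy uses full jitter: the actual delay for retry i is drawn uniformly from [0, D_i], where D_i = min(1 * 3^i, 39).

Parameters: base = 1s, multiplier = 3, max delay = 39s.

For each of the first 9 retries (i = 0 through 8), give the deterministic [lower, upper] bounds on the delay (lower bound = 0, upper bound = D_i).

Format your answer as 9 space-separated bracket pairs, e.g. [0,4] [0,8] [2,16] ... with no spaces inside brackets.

Computing bounds per retry:
  i=0: D_i=min(1*3^0,39)=1, bounds=[0,1]
  i=1: D_i=min(1*3^1,39)=3, bounds=[0,3]
  i=2: D_i=min(1*3^2,39)=9, bounds=[0,9]
  i=3: D_i=min(1*3^3,39)=27, bounds=[0,27]
  i=4: D_i=min(1*3^4,39)=39, bounds=[0,39]
  i=5: D_i=min(1*3^5,39)=39, bounds=[0,39]
  i=6: D_i=min(1*3^6,39)=39, bounds=[0,39]
  i=7: D_i=min(1*3^7,39)=39, bounds=[0,39]
  i=8: D_i=min(1*3^8,39)=39, bounds=[0,39]

Answer: [0,1] [0,3] [0,9] [0,27] [0,39] [0,39] [0,39] [0,39] [0,39]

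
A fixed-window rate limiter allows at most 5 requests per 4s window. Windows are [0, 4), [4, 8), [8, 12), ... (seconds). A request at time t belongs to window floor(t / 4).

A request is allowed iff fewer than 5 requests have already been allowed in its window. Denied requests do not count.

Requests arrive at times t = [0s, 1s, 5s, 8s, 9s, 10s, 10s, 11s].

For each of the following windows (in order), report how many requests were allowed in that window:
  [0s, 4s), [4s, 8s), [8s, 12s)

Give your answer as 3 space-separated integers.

Processing requests:
  req#1 t=0s (window 0): ALLOW
  req#2 t=1s (window 0): ALLOW
  req#3 t=5s (window 1): ALLOW
  req#4 t=8s (window 2): ALLOW
  req#5 t=9s (window 2): ALLOW
  req#6 t=10s (window 2): ALLOW
  req#7 t=10s (window 2): ALLOW
  req#8 t=11s (window 2): ALLOW

Allowed counts by window: 2 1 5

Answer: 2 1 5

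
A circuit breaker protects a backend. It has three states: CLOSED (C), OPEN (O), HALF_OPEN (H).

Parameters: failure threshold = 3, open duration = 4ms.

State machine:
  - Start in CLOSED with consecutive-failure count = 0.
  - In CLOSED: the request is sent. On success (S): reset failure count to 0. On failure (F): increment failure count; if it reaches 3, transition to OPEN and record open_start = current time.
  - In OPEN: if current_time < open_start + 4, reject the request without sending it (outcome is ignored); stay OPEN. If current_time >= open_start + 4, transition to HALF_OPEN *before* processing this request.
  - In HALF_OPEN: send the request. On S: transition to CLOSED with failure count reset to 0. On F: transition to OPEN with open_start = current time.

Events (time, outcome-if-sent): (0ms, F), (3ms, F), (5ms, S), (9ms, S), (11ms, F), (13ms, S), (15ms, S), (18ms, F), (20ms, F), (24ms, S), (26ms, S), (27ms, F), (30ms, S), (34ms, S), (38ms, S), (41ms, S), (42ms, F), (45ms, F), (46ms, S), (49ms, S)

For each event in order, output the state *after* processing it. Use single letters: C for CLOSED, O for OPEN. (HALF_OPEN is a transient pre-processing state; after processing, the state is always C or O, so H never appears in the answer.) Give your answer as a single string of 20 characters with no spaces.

Answer: CCCCCCCCCCCCCCCCCCCC

Derivation:
State after each event:
  event#1 t=0ms outcome=F: state=CLOSED
  event#2 t=3ms outcome=F: state=CLOSED
  event#3 t=5ms outcome=S: state=CLOSED
  event#4 t=9ms outcome=S: state=CLOSED
  event#5 t=11ms outcome=F: state=CLOSED
  event#6 t=13ms outcome=S: state=CLOSED
  event#7 t=15ms outcome=S: state=CLOSED
  event#8 t=18ms outcome=F: state=CLOSED
  event#9 t=20ms outcome=F: state=CLOSED
  event#10 t=24ms outcome=S: state=CLOSED
  event#11 t=26ms outcome=S: state=CLOSED
  event#12 t=27ms outcome=F: state=CLOSED
  event#13 t=30ms outcome=S: state=CLOSED
  event#14 t=34ms outcome=S: state=CLOSED
  event#15 t=38ms outcome=S: state=CLOSED
  event#16 t=41ms outcome=S: state=CLOSED
  event#17 t=42ms outcome=F: state=CLOSED
  event#18 t=45ms outcome=F: state=CLOSED
  event#19 t=46ms outcome=S: state=CLOSED
  event#20 t=49ms outcome=S: state=CLOSED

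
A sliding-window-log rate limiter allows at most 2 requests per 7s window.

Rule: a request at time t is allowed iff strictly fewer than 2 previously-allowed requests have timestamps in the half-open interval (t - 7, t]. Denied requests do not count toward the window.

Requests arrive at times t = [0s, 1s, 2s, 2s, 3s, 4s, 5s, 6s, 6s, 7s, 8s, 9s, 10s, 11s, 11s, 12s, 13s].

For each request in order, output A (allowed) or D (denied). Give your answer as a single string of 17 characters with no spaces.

Answer: AADDDDDDDAADDDDDD

Derivation:
Tracking allowed requests in the window:
  req#1 t=0s: ALLOW
  req#2 t=1s: ALLOW
  req#3 t=2s: DENY
  req#4 t=2s: DENY
  req#5 t=3s: DENY
  req#6 t=4s: DENY
  req#7 t=5s: DENY
  req#8 t=6s: DENY
  req#9 t=6s: DENY
  req#10 t=7s: ALLOW
  req#11 t=8s: ALLOW
  req#12 t=9s: DENY
  req#13 t=10s: DENY
  req#14 t=11s: DENY
  req#15 t=11s: DENY
  req#16 t=12s: DENY
  req#17 t=13s: DENY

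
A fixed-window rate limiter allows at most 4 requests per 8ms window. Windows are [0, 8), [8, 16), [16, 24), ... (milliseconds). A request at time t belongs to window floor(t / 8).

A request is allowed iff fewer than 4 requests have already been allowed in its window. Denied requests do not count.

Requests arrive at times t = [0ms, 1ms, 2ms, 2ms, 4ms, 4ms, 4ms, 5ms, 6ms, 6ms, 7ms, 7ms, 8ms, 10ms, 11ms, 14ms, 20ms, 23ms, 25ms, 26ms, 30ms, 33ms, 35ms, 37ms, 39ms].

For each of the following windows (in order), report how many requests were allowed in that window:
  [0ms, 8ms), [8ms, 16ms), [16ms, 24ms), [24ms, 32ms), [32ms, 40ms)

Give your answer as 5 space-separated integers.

Processing requests:
  req#1 t=0ms (window 0): ALLOW
  req#2 t=1ms (window 0): ALLOW
  req#3 t=2ms (window 0): ALLOW
  req#4 t=2ms (window 0): ALLOW
  req#5 t=4ms (window 0): DENY
  req#6 t=4ms (window 0): DENY
  req#7 t=4ms (window 0): DENY
  req#8 t=5ms (window 0): DENY
  req#9 t=6ms (window 0): DENY
  req#10 t=6ms (window 0): DENY
  req#11 t=7ms (window 0): DENY
  req#12 t=7ms (window 0): DENY
  req#13 t=8ms (window 1): ALLOW
  req#14 t=10ms (window 1): ALLOW
  req#15 t=11ms (window 1): ALLOW
  req#16 t=14ms (window 1): ALLOW
  req#17 t=20ms (window 2): ALLOW
  req#18 t=23ms (window 2): ALLOW
  req#19 t=25ms (window 3): ALLOW
  req#20 t=26ms (window 3): ALLOW
  req#21 t=30ms (window 3): ALLOW
  req#22 t=33ms (window 4): ALLOW
  req#23 t=35ms (window 4): ALLOW
  req#24 t=37ms (window 4): ALLOW
  req#25 t=39ms (window 4): ALLOW

Allowed counts by window: 4 4 2 3 4

Answer: 4 4 2 3 4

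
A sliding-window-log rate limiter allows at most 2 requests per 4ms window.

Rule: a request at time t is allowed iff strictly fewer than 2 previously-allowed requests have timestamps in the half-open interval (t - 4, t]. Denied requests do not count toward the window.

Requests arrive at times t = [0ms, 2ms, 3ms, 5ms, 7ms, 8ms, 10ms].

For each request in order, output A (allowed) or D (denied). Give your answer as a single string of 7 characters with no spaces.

Tracking allowed requests in the window:
  req#1 t=0ms: ALLOW
  req#2 t=2ms: ALLOW
  req#3 t=3ms: DENY
  req#4 t=5ms: ALLOW
  req#5 t=7ms: ALLOW
  req#6 t=8ms: DENY
  req#7 t=10ms: ALLOW

Answer: AADAADA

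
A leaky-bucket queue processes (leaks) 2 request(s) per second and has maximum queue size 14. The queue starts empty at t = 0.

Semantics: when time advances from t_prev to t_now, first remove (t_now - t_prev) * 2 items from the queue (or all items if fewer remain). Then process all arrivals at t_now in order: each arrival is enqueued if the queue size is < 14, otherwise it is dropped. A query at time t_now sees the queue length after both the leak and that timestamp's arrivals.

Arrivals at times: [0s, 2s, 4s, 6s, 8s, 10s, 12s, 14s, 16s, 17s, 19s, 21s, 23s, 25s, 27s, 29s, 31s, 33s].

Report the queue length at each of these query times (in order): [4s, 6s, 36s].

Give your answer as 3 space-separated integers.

Answer: 1 1 0

Derivation:
Queue lengths at query times:
  query t=4s: backlog = 1
  query t=6s: backlog = 1
  query t=36s: backlog = 0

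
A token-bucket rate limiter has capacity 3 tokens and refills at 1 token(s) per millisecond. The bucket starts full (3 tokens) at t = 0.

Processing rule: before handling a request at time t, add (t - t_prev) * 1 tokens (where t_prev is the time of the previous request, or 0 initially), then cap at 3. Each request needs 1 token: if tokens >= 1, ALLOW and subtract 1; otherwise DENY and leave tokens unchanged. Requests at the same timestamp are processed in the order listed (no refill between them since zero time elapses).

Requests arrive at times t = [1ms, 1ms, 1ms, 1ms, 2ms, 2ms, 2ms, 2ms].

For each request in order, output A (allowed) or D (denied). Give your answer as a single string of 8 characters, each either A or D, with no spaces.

Simulating step by step:
  req#1 t=1ms: ALLOW
  req#2 t=1ms: ALLOW
  req#3 t=1ms: ALLOW
  req#4 t=1ms: DENY
  req#5 t=2ms: ALLOW
  req#6 t=2ms: DENY
  req#7 t=2ms: DENY
  req#8 t=2ms: DENY

Answer: AAADADDD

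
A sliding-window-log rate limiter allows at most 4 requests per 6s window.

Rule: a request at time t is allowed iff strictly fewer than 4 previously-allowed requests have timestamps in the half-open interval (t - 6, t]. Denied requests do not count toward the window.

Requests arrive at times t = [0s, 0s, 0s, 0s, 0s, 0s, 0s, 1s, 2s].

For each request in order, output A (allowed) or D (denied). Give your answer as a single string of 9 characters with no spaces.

Tracking allowed requests in the window:
  req#1 t=0s: ALLOW
  req#2 t=0s: ALLOW
  req#3 t=0s: ALLOW
  req#4 t=0s: ALLOW
  req#5 t=0s: DENY
  req#6 t=0s: DENY
  req#7 t=0s: DENY
  req#8 t=1s: DENY
  req#9 t=2s: DENY

Answer: AAAADDDDD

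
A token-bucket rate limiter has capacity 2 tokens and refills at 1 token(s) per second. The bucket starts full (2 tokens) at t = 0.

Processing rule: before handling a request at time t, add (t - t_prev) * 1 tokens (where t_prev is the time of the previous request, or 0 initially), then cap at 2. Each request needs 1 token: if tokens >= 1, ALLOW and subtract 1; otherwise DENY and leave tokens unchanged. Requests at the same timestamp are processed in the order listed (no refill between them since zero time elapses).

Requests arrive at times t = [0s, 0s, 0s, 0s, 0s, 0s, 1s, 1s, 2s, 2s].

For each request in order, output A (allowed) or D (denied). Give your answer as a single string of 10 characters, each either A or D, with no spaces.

Simulating step by step:
  req#1 t=0s: ALLOW
  req#2 t=0s: ALLOW
  req#3 t=0s: DENY
  req#4 t=0s: DENY
  req#5 t=0s: DENY
  req#6 t=0s: DENY
  req#7 t=1s: ALLOW
  req#8 t=1s: DENY
  req#9 t=2s: ALLOW
  req#10 t=2s: DENY

Answer: AADDDDADAD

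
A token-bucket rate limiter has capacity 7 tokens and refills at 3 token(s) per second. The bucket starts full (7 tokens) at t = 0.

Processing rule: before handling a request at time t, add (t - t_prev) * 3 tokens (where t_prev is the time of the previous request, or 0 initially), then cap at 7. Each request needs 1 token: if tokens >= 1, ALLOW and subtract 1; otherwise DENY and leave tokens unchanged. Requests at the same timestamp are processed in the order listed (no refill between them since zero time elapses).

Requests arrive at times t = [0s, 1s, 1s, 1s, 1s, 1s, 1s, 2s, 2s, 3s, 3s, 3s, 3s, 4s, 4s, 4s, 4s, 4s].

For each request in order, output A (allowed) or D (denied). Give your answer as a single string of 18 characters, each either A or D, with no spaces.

Answer: AAAAAAAAAAAAAAAAAD

Derivation:
Simulating step by step:
  req#1 t=0s: ALLOW
  req#2 t=1s: ALLOW
  req#3 t=1s: ALLOW
  req#4 t=1s: ALLOW
  req#5 t=1s: ALLOW
  req#6 t=1s: ALLOW
  req#7 t=1s: ALLOW
  req#8 t=2s: ALLOW
  req#9 t=2s: ALLOW
  req#10 t=3s: ALLOW
  req#11 t=3s: ALLOW
  req#12 t=3s: ALLOW
  req#13 t=3s: ALLOW
  req#14 t=4s: ALLOW
  req#15 t=4s: ALLOW
  req#16 t=4s: ALLOW
  req#17 t=4s: ALLOW
  req#18 t=4s: DENY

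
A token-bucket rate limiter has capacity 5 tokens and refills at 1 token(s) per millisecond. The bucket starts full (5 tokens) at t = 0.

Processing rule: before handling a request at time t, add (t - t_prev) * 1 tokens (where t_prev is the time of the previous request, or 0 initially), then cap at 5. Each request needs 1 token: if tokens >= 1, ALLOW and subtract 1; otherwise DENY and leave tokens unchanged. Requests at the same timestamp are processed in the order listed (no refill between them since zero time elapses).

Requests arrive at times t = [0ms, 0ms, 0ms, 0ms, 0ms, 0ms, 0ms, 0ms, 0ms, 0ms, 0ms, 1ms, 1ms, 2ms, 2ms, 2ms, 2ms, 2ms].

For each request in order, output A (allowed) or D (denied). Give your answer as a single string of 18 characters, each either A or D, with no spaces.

Simulating step by step:
  req#1 t=0ms: ALLOW
  req#2 t=0ms: ALLOW
  req#3 t=0ms: ALLOW
  req#4 t=0ms: ALLOW
  req#5 t=0ms: ALLOW
  req#6 t=0ms: DENY
  req#7 t=0ms: DENY
  req#8 t=0ms: DENY
  req#9 t=0ms: DENY
  req#10 t=0ms: DENY
  req#11 t=0ms: DENY
  req#12 t=1ms: ALLOW
  req#13 t=1ms: DENY
  req#14 t=2ms: ALLOW
  req#15 t=2ms: DENY
  req#16 t=2ms: DENY
  req#17 t=2ms: DENY
  req#18 t=2ms: DENY

Answer: AAAAADDDDDDADADDDD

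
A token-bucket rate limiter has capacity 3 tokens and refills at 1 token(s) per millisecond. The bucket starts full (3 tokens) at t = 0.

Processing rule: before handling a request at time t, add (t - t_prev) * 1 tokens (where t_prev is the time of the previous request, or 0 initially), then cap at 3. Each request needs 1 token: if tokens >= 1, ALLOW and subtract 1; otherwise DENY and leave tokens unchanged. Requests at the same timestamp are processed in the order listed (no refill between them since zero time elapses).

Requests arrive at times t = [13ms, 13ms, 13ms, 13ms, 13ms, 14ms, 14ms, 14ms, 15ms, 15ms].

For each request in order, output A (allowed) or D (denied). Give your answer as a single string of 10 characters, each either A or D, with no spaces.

Answer: AAADDADDAD

Derivation:
Simulating step by step:
  req#1 t=13ms: ALLOW
  req#2 t=13ms: ALLOW
  req#3 t=13ms: ALLOW
  req#4 t=13ms: DENY
  req#5 t=13ms: DENY
  req#6 t=14ms: ALLOW
  req#7 t=14ms: DENY
  req#8 t=14ms: DENY
  req#9 t=15ms: ALLOW
  req#10 t=15ms: DENY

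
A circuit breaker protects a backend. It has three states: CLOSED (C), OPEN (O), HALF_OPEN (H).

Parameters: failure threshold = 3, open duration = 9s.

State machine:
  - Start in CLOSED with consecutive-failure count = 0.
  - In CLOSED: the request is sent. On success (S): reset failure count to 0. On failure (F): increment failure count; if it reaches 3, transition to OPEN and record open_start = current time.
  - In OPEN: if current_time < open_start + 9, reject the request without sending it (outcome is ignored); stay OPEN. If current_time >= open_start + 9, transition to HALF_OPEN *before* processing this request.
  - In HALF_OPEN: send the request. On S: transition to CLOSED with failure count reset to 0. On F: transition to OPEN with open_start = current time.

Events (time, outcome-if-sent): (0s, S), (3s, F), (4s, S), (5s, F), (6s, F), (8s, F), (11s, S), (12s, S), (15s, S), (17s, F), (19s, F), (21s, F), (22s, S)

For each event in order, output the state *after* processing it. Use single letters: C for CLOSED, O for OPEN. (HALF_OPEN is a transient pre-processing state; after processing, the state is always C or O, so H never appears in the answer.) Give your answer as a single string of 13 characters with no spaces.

Answer: CCCCCOOOOOOOO

Derivation:
State after each event:
  event#1 t=0s outcome=S: state=CLOSED
  event#2 t=3s outcome=F: state=CLOSED
  event#3 t=4s outcome=S: state=CLOSED
  event#4 t=5s outcome=F: state=CLOSED
  event#5 t=6s outcome=F: state=CLOSED
  event#6 t=8s outcome=F: state=OPEN
  event#7 t=11s outcome=S: state=OPEN
  event#8 t=12s outcome=S: state=OPEN
  event#9 t=15s outcome=S: state=OPEN
  event#10 t=17s outcome=F: state=OPEN
  event#11 t=19s outcome=F: state=OPEN
  event#12 t=21s outcome=F: state=OPEN
  event#13 t=22s outcome=S: state=OPEN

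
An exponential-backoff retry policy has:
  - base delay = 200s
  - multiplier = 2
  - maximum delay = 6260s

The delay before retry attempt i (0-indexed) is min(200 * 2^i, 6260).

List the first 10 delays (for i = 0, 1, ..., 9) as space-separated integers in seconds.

Computing each delay:
  i=0: min(200*2^0, 6260) = 200
  i=1: min(200*2^1, 6260) = 400
  i=2: min(200*2^2, 6260) = 800
  i=3: min(200*2^3, 6260) = 1600
  i=4: min(200*2^4, 6260) = 3200
  i=5: min(200*2^5, 6260) = 6260
  i=6: min(200*2^6, 6260) = 6260
  i=7: min(200*2^7, 6260) = 6260
  i=8: min(200*2^8, 6260) = 6260
  i=9: min(200*2^9, 6260) = 6260

Answer: 200 400 800 1600 3200 6260 6260 6260 6260 6260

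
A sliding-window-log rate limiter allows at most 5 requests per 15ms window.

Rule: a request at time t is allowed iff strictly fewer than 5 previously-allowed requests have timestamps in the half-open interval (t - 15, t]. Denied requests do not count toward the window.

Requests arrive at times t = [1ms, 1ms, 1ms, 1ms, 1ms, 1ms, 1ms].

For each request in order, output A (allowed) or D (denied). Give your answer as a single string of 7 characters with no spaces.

Tracking allowed requests in the window:
  req#1 t=1ms: ALLOW
  req#2 t=1ms: ALLOW
  req#3 t=1ms: ALLOW
  req#4 t=1ms: ALLOW
  req#5 t=1ms: ALLOW
  req#6 t=1ms: DENY
  req#7 t=1ms: DENY

Answer: AAAAADD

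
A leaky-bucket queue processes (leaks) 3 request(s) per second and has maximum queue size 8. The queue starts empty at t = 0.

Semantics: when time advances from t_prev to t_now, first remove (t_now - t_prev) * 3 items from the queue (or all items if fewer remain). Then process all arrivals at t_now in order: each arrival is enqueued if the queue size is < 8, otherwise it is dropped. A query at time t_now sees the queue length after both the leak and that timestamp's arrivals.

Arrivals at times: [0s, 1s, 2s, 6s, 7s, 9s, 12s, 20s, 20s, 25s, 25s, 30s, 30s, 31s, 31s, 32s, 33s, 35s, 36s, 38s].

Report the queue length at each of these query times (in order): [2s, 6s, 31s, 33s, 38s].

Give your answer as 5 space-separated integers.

Answer: 1 1 2 1 1

Derivation:
Queue lengths at query times:
  query t=2s: backlog = 1
  query t=6s: backlog = 1
  query t=31s: backlog = 2
  query t=33s: backlog = 1
  query t=38s: backlog = 1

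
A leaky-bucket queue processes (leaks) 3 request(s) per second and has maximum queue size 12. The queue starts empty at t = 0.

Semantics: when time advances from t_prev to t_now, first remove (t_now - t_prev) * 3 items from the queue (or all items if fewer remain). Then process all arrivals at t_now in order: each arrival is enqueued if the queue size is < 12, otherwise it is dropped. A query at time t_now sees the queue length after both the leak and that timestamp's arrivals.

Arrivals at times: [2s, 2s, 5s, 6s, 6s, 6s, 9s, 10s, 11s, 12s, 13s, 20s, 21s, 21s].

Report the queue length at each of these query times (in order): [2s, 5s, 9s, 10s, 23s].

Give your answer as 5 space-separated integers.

Answer: 2 1 1 1 0

Derivation:
Queue lengths at query times:
  query t=2s: backlog = 2
  query t=5s: backlog = 1
  query t=9s: backlog = 1
  query t=10s: backlog = 1
  query t=23s: backlog = 0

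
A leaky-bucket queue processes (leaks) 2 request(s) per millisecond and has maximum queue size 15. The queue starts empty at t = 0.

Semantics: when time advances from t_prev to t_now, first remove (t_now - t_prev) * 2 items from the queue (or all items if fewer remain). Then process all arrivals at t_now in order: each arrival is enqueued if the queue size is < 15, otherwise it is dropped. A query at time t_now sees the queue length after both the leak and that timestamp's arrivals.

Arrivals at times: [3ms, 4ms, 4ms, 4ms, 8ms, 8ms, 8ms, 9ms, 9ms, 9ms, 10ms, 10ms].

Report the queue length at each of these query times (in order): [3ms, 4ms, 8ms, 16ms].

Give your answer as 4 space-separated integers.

Queue lengths at query times:
  query t=3ms: backlog = 1
  query t=4ms: backlog = 3
  query t=8ms: backlog = 3
  query t=16ms: backlog = 0

Answer: 1 3 3 0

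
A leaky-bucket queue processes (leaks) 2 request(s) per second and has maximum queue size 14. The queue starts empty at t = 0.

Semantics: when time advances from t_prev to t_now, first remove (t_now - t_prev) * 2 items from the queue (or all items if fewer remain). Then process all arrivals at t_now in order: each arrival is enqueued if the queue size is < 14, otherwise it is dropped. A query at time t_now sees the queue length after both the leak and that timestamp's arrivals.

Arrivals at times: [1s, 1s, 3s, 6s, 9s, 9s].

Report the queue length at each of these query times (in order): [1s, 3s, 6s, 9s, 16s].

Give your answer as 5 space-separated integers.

Queue lengths at query times:
  query t=1s: backlog = 2
  query t=3s: backlog = 1
  query t=6s: backlog = 1
  query t=9s: backlog = 2
  query t=16s: backlog = 0

Answer: 2 1 1 2 0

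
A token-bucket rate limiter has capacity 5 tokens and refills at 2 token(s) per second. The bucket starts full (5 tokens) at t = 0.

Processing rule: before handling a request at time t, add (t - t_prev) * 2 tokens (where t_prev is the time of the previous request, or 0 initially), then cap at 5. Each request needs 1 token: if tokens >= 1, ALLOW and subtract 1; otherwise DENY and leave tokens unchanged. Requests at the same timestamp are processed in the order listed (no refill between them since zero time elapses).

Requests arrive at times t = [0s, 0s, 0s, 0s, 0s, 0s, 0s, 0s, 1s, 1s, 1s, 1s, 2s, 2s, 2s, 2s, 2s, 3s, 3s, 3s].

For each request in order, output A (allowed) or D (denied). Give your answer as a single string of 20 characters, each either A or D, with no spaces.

Simulating step by step:
  req#1 t=0s: ALLOW
  req#2 t=0s: ALLOW
  req#3 t=0s: ALLOW
  req#4 t=0s: ALLOW
  req#5 t=0s: ALLOW
  req#6 t=0s: DENY
  req#7 t=0s: DENY
  req#8 t=0s: DENY
  req#9 t=1s: ALLOW
  req#10 t=1s: ALLOW
  req#11 t=1s: DENY
  req#12 t=1s: DENY
  req#13 t=2s: ALLOW
  req#14 t=2s: ALLOW
  req#15 t=2s: DENY
  req#16 t=2s: DENY
  req#17 t=2s: DENY
  req#18 t=3s: ALLOW
  req#19 t=3s: ALLOW
  req#20 t=3s: DENY

Answer: AAAAADDDAADDAADDDAAD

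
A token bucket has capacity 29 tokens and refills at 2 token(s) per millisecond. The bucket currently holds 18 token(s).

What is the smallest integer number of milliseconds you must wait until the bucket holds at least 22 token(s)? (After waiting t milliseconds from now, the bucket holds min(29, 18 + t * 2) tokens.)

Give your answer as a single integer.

Need 18 + t * 2 >= 22, so t >= 4/2.
Smallest integer t = ceil(4/2) = 2.

Answer: 2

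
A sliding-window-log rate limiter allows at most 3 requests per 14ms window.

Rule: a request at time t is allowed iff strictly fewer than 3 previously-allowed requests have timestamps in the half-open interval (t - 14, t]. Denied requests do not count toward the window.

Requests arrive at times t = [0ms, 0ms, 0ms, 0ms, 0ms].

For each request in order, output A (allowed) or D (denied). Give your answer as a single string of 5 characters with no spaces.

Tracking allowed requests in the window:
  req#1 t=0ms: ALLOW
  req#2 t=0ms: ALLOW
  req#3 t=0ms: ALLOW
  req#4 t=0ms: DENY
  req#5 t=0ms: DENY

Answer: AAADD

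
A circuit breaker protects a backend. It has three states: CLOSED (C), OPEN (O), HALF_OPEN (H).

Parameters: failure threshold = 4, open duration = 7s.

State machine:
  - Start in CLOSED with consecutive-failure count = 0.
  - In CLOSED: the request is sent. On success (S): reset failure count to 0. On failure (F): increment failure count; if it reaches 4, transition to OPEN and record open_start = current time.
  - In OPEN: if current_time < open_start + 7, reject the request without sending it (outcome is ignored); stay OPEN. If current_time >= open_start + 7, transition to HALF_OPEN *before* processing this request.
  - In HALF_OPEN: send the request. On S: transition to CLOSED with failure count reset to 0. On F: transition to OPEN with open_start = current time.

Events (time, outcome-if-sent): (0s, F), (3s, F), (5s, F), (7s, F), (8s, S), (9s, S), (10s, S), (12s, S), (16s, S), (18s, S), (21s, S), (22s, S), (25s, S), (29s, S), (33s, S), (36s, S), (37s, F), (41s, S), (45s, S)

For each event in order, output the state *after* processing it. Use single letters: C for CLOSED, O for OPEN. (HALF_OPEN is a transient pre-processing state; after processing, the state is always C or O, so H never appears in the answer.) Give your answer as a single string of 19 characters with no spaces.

State after each event:
  event#1 t=0s outcome=F: state=CLOSED
  event#2 t=3s outcome=F: state=CLOSED
  event#3 t=5s outcome=F: state=CLOSED
  event#4 t=7s outcome=F: state=OPEN
  event#5 t=8s outcome=S: state=OPEN
  event#6 t=9s outcome=S: state=OPEN
  event#7 t=10s outcome=S: state=OPEN
  event#8 t=12s outcome=S: state=OPEN
  event#9 t=16s outcome=S: state=CLOSED
  event#10 t=18s outcome=S: state=CLOSED
  event#11 t=21s outcome=S: state=CLOSED
  event#12 t=22s outcome=S: state=CLOSED
  event#13 t=25s outcome=S: state=CLOSED
  event#14 t=29s outcome=S: state=CLOSED
  event#15 t=33s outcome=S: state=CLOSED
  event#16 t=36s outcome=S: state=CLOSED
  event#17 t=37s outcome=F: state=CLOSED
  event#18 t=41s outcome=S: state=CLOSED
  event#19 t=45s outcome=S: state=CLOSED

Answer: CCCOOOOOCCCCCCCCCCC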